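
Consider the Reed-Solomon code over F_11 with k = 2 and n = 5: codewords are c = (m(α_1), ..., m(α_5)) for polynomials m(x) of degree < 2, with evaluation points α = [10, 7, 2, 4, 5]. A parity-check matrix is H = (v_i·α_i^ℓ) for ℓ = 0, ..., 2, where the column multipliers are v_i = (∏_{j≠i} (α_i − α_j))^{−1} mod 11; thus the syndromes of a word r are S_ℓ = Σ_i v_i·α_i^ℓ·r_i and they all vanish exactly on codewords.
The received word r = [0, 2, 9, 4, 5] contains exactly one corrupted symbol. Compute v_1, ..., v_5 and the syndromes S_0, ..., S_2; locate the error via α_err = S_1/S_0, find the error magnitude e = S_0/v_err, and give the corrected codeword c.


S = (8, 7, 2), error at position 5, error magnitude e = 9, c = [0, 2, 9, 4, 7].

Step 1: column multipliers v_i = (∏_{j≠i}(α_i − α_j))^{−1} mod 11.
  i = 1 (α = 10): (10−7)(10−2)(10−4)(10−5) = 3·8·6·5 = 720 ≡ 5, so v_1 = 5^{−1} = 9 (mod 11).
  i = 2 (α = 7): (7−10)(7−2)(7−4)(7−5) = (−3)·5·3·2 = −90 ≡ 9, so v_2 = 9^{−1} = 5 (mod 11).
  i = 3 (α = 2): (2−10)(2−7)(2−4)(2−5) = (−8)·(−5)·(−2)·(−3) = 240 ≡ 9, so v_3 = 9^{−1} = 5 (mod 11).
  i = 4 (α = 4): (4−10)(4−7)(4−2)(4−5) = (−6)·(−3)·2·(−1) = −36 ≡ 8, so v_4 = 8^{−1} = 7 (mod 11).
  i = 5 (α = 5): (5−10)(5−7)(5−2)(5−4) = (−5)·(−2)·3·1 = 30 ≡ 8, so v_5 = 8^{−1} = 7 (mod 11).
  v = [9, 5, 5, 7, 7].
Step 2: syndromes of r = [0, 2, 9, 4, 5] (all sums mod 11).
  S_0 = Σ v_i r_i = 9·0 + 5·2 + 5·9 + 7·4 + 7·5 = 118 ≡ 8.
  S_1 = Σ v_i α_i r_i = 9·10·0 + 5·7·2 + 5·2·9 + 7·4·4 + 7·5·5 = 447 ≡ 7.
  α_i^2 mod 11 = [1, 5, 4, 5, 3].
  S_2 = Σ v_i α_i^2 r_i = 9·1·0 + 5·5·2 + 5·4·9 + 7·5·4 + 7·3·5 = 475 ≡ 2.
  S = (8, 7, 2) ≠ 0, so r is not a codeword (an error is present).
Step 3: locate the error. For a single error e at position i, S_ℓ = v_i·e·α_i^ℓ, so α_err = S_1/S_0.
  S_0^{−1} = 8^{−1} = 7 (mod 11), so α_err = 7·7 = 49 ≡ 5 = α_5. Error position i = 5.
  Consistency check: S_2/S_1 = 2·8 = 16 ≡ 5 = α_err ✓ (single-error assumption holds).
Step 4: error magnitude e = S_0/v_5 = S_0·∏_{j≠5}(α_5 − α_j) = 8·8 = 64 ≡ 9 (mod 11).
Step 5: correct position 5: c_5 = r_5 − e = 5 − 9 ≡ 7 (mod 11). Hence c = [0, 2, 9, 4, 7].
  Check: interpolating c through the α_i gives m(x) = 3 + 3·x (degree < 2) with m(α_i) = c_i for every i, so c is indeed a codeword.


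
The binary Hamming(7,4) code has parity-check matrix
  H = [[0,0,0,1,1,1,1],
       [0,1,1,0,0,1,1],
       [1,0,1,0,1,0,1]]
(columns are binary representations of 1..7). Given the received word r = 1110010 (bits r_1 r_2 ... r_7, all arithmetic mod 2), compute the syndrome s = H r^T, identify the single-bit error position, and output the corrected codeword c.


s = (1, 1, 0)^T, error position = 6, corrected codeword c = 1110000

Compute s = H r^T mod 2 one row at a time:
  s_1 = 0 + 0 + 1 + 0 = 1 ≡ 1 (mod 2).
  s_2 = 1 + 1 + 1 + 0 = 3 ≡ 1 (mod 2).
  s_3 = 1 + 1 + 0 + 0 = 2 ≡ 0 (mod 2).
s = (1, 1, 0)^T — this equals column 6 of H (binary 110), so error is at position 6.
Correct: flip bit 6 of r = 1110010 to get c = 1110000.


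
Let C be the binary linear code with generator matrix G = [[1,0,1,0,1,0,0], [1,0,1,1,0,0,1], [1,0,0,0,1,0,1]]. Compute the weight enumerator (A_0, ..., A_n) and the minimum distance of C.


Weight distribution: A_0 = 1, A_2 = 2, A_3 = 4, A_4 = 1. Minimum distance d = 2.

Enumerate all 2^3 = 8 messages m ∈ F_2^3.
For each, compute codeword c = mG in F_2^7, then tally its weight.
  m = 000 → c = 0000000, weight = 0.
  m = 100 → c = 1010100, weight = 3.
  m = 010 → c = 1011001, weight = 4.
  m = 110 → c = 0001101, weight = 3.
  m = 001 → c = 1000101, weight = 3.
  m = 101 → c = 0010001, weight = 2.
  m = 011 → c = 0011100, weight = 3.
  m = 111 → c = 1001000, weight = 2.
Tally weights:
  weight 0: 1 codewords.
  weight 2: 2 codewords.
  weight 3: 4 codewords.
  weight 4: 1 codewords.
Minimum distance d = smallest w > 0 with A_w > 0 = 2.
Sanity: Σ A_w = 8 = 2^3 = 8 ✓.


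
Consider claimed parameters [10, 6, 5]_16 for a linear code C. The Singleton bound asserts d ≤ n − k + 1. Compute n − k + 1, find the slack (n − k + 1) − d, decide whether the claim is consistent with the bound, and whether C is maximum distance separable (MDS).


Singleton RHS = n − k + 1 = 5, slack = 0, bound satisfied, MDS.

Singleton bound: d ≤ n − k + 1.
Here n = 10, k = 6, so n − k + 1 = 5.
Given d = 5, check d ≤ 5: YES.
Slack = (n − k + 1) − d = 0.
The code is MDS (slack = 0).
Description: the claimed parameters are [10, 6, 5]_16; such a code would be MDS (meets Singleton bound).


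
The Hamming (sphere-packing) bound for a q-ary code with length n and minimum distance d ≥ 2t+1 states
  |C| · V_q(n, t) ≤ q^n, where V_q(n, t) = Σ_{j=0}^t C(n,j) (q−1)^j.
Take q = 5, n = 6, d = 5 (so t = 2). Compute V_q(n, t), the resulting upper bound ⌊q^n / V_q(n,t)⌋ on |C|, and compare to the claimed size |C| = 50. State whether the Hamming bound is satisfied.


V_q(n, t) = 265, q^n = 15625, Hamming bound = 58, |C| = 50 ≤ bound (satisfied).

Step 1: Compute V_q(n, t) = Σ_{j=0}^2 C(n, j) (q−1)^j.
  j = 0: C(6,0)·(4)^0 = 1·1 = 1.
  j = 1: C(6,1)·(4)^1 = 6·4 = 24.
  j = 2: C(6,2)·(4)^2 = 15·16 = 240.
  V_q(n, t) = 1 + 24 + 240 = 265.
Step 2: q^n = 5^6 = 15625.
Step 3: Hamming bound ⌊q^n / V_q(n,t)⌋ = ⌊15625/265⌋ = 58.
Step 4: Compare |C| = 50 to 58: satisfied.
The claimed |C| lies below the Hamming bound.


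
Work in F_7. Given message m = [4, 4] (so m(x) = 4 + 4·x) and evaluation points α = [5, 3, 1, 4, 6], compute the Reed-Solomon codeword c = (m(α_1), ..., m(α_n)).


c = [3, 2, 1, 6, 0]

Message polynomial: m(x) = 4 + 4·x (mod 7).
For each evaluation point α_i, compute m(α_i) mod 7:
  α_1 = 5: Horner steps 4 → 3, so m(5) = 3.
  α_2 = 3: Horner steps 4 → 2, so m(3) = 2.
  α_3 = 1: Horner steps 4 → 1, so m(1) = 1.
  α_4 = 4: Horner steps 4 → 6, so m(4) = 6.
  α_5 = 6: Horner steps 4 → 0, so m(6) = 0.
Codeword c = [3, 2, 1, 6, 0] ∈ F_7^5.


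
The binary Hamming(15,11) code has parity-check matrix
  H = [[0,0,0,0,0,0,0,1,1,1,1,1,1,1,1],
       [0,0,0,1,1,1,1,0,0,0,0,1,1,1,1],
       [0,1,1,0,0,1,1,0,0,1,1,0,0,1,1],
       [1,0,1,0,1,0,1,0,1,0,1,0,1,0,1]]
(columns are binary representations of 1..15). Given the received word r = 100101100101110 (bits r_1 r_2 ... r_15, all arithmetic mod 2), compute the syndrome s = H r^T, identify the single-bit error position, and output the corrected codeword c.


s = (0, 0, 0, 1)^T, error position = 1, corrected codeword c = 000101100101110

Compute s = H r^T mod 2 one row at a time:
  s_1 = 0 + 0 + 1 + 0 + 1 + 1 + 1 + 0 = 4 ≡ 0 (mod 2).
  s_2 = 1 + 0 + 1 + 1 + 1 + 1 + 1 + 0 = 6 ≡ 0 (mod 2).
  s_3 = 0 + 0 + 1 + 1 + 1 + 0 + 1 + 0 = 4 ≡ 0 (mod 2).
  s_4 = 1 + 0 + 0 + 1 + 0 + 0 + 1 + 0 = 3 ≡ 1 (mod 2).
s = (0, 0, 0, 1)^T — this equals column 1 of H (binary 0001), so error is at position 1.
Correct: flip bit 1 of r = 100101100101110 to get c = 000101100101110.


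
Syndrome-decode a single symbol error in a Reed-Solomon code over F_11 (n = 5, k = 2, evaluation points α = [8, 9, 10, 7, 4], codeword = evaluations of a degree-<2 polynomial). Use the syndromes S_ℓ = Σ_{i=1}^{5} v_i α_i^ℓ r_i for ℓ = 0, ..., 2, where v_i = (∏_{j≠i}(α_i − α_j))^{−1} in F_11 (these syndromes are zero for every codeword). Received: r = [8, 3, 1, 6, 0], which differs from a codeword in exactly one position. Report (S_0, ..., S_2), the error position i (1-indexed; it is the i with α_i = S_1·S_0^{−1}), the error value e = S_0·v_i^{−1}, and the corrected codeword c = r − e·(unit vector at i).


S = (4, 3, 5), error at position 2, error magnitude e = 4, c = [8, 10, 1, 6, 0].

Step 1: column multipliers v_i = (∏_{j≠i}(α_i − α_j))^{−1} mod 11.
  i = 1 (α = 8): (8−9)(8−10)(8−7)(8−4) = (−1)·(−2)·1·4 = 8 ≡ 8, so v_1 = 8^{−1} = 7 (mod 11).
  i = 2 (α = 9): (9−8)(9−10)(9−7)(9−4) = 1·(−1)·2·5 = −10 ≡ 1, so v_2 = 1^{−1} = 1 (mod 11).
  i = 3 (α = 10): (10−8)(10−9)(10−7)(10−4) = 2·1·3·6 = 36 ≡ 3, so v_3 = 3^{−1} = 4 (mod 11).
  i = 4 (α = 7): (7−8)(7−9)(7−10)(7−4) = (−1)·(−2)·(−3)·3 = −18 ≡ 4, so v_4 = 4^{−1} = 3 (mod 11).
  i = 5 (α = 4): (4−8)(4−9)(4−10)(4−7) = (−4)·(−5)·(−6)·(−3) = 360 ≡ 8, so v_5 = 8^{−1} = 7 (mod 11).
  v = [7, 1, 4, 3, 7].
Step 2: syndromes of r = [8, 3, 1, 6, 0] (all sums mod 11).
  S_0 = Σ v_i r_i = 7·8 + 1·3 + 4·1 + 3·6 + 7·0 = 81 ≡ 4.
  S_1 = Σ v_i α_i r_i = 7·8·8 + 1·9·3 + 4·10·1 + 3·7·6 + 7·4·0 = 641 ≡ 3.
  α_i^2 mod 11 = [9, 4, 1, 5, 5].
  S_2 = Σ v_i α_i^2 r_i = 7·9·8 + 1·4·3 + 4·1·1 + 3·5·6 + 7·5·0 = 610 ≡ 5.
  S = (4, 3, 5) ≠ 0, so r is not a codeword (an error is present).
Step 3: locate the error. For a single error e at position i, S_ℓ = v_i·e·α_i^ℓ, so α_err = S_1/S_0.
  S_0^{−1} = 4^{−1} = 3 (mod 11), so α_err = 3·3 = 9 ≡ 9 = α_2. Error position i = 2.
  Consistency check: S_2/S_1 = 5·4 = 20 ≡ 9 = α_err ✓ (single-error assumption holds).
Step 4: error magnitude e = S_0/v_2 = S_0·∏_{j≠2}(α_2 − α_j) = 4·1 = 4 ≡ 4 (mod 11).
Step 5: correct position 2: c_2 = r_2 − e = 3 − 4 ≡ 10 (mod 11). Hence c = [8, 10, 1, 6, 0].
  Check: interpolating c through the α_i gives m(x) = 3 + 2·x (degree < 2) with m(α_i) = c_i for every i, so c is indeed a codeword.


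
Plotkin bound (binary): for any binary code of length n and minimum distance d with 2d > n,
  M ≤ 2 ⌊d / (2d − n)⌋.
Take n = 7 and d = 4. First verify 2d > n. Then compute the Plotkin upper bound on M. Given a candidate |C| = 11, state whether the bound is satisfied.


Plotkin bound M ≤ 8; given |C| = 11 > bound (violated).

Check applicability: 2d = 8, n = 7.
2d − n = 1 > 0, so Plotkin applies.
Compute d/(2d−n) = 4/1 ≈ 4.0000.
⌊d/(2d−n)⌋ = 4.
Plotkin bound: M ≤ 2·4 = 8.
Given |C| = 11, check: VIOLATED.
This |C| is above the Plotkin bound, so no binary code with n = 7, d = 4 and 11 codewords exists.


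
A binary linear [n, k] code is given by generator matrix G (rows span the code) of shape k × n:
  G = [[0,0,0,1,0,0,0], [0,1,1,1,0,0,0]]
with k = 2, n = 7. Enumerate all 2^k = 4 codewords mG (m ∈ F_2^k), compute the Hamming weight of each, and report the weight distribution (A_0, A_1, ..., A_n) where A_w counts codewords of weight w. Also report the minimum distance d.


Weight distribution: A_0 = 1, A_1 = 1, A_2 = 1, A_3 = 1. Minimum distance d = 1.

Enumerate all 2^2 = 4 messages m ∈ F_2^2.
For each, compute codeword c = mG in F_2^7, then tally its weight.
  m = 00 → c = 0000000, weight = 0.
  m = 10 → c = 0001000, weight = 1.
  m = 01 → c = 0111000, weight = 3.
  m = 11 → c = 0110000, weight = 2.
Tally weights:
  weight 0: 1 codewords.
  weight 1: 1 codewords.
  weight 2: 1 codewords.
  weight 3: 1 codewords.
Minimum distance d = smallest w > 0 with A_w > 0 = 1.
Sanity: Σ A_w = 4 = 2^2 = 4 ✓.


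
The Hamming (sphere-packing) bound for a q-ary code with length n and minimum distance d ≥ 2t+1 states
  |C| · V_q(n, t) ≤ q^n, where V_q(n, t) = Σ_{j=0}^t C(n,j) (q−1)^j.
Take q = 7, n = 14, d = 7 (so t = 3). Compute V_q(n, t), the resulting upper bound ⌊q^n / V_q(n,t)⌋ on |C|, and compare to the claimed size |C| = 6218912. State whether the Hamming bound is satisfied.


V_q(n, t) = 81985, q^n = 678223072849, Hamming bound = 8272526, |C| = 6218912 ≤ bound (satisfied).

Step 1: Compute V_q(n, t) = Σ_{j=0}^3 C(n, j) (q−1)^j.
  j = 0: C(14,0)·(6)^0 = 1·1 = 1.
  j = 1: C(14,1)·(6)^1 = 14·6 = 84.
  j = 2: C(14,2)·(6)^2 = 91·36 = 3276.
  j = 3: C(14,3)·(6)^3 = 364·216 = 78624.
  V_q(n, t) = 1 + 84 + 3276 + 78624 = 81985.
Step 2: q^n = 7^14 = 678223072849.
Step 3: Hamming bound ⌊q^n / V_q(n,t)⌋ = ⌊678223072849/81985⌋ = 8272526.
Step 4: Compare |C| = 6218912 to 8272526: satisfied.
The claimed |C| lies below the Hamming bound.


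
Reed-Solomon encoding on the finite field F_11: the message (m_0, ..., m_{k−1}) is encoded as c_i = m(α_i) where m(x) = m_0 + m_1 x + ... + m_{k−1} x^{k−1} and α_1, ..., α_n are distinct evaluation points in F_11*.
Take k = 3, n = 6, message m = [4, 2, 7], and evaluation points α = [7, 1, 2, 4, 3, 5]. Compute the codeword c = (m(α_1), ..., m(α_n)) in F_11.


c = [9, 2, 3, 3, 7, 2]

Message polynomial: m(x) = 4 + 2·x + 7·x^2 (mod 11).
For each evaluation point α_i, compute m(α_i) mod 11:
  α_1 = 7: Horner steps 7 → 7 → 9, so m(7) = 9.
  α_2 = 1: Horner steps 7 → 9 → 2, so m(1) = 2.
  α_3 = 2: Horner steps 7 → 5 → 3, so m(2) = 3.
  α_4 = 4: Horner steps 7 → 8 → 3, so m(4) = 3.
  α_5 = 3: Horner steps 7 → 1 → 7, so m(3) = 7.
  α_6 = 5: Horner steps 7 → 4 → 2, so m(5) = 2.
Codeword c = [9, 2, 3, 3, 7, 2] ∈ F_11^6.


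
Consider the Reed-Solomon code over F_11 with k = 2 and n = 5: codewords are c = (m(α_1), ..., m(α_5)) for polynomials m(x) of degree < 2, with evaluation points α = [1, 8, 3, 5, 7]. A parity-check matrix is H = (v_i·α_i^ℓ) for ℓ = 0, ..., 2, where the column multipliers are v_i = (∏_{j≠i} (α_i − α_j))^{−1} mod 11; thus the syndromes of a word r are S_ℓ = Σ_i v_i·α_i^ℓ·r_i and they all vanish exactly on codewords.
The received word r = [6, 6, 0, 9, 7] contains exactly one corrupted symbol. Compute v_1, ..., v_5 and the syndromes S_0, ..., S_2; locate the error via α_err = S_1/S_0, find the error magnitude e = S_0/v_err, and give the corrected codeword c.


S = (8, 8, 8), error at position 1, error magnitude e = 4, c = [2, 6, 0, 9, 7].

Step 1: column multipliers v_i = (∏_{j≠i}(α_i − α_j))^{−1} mod 11.
  i = 1 (α = 1): (1−8)(1−3)(1−5)(1−7) = (−7)·(−2)·(−4)·(−6) = 336 ≡ 6, so v_1 = 6^{−1} = 2 (mod 11).
  i = 2 (α = 8): (8−1)(8−3)(8−5)(8−7) = 7·5·3·1 = 105 ≡ 6, so v_2 = 6^{−1} = 2 (mod 11).
  i = 3 (α = 3): (3−1)(3−8)(3−5)(3−7) = 2·(−5)·(−2)·(−4) = −80 ≡ 8, so v_3 = 8^{−1} = 7 (mod 11).
  i = 4 (α = 5): (5−1)(5−8)(5−3)(5−7) = 4·(−3)·2·(−2) = 48 ≡ 4, so v_4 = 4^{−1} = 3 (mod 11).
  i = 5 (α = 7): (7−1)(7−8)(7−3)(7−5) = 6·(−1)·4·2 = −48 ≡ 7, so v_5 = 7^{−1} = 8 (mod 11).
  v = [2, 2, 7, 3, 8].
Step 2: syndromes of r = [6, 6, 0, 9, 7] (all sums mod 11).
  S_0 = Σ v_i r_i = 2·6 + 2·6 + 7·0 + 3·9 + 8·7 = 107 ≡ 8.
  S_1 = Σ v_i α_i r_i = 2·1·6 + 2·8·6 + 7·3·0 + 3·5·9 + 8·7·7 = 635 ≡ 8.
  α_i^2 mod 11 = [1, 9, 9, 3, 5].
  S_2 = Σ v_i α_i^2 r_i = 2·1·6 + 2·9·6 + 7·9·0 + 3·3·9 + 8·5·7 = 481 ≡ 8.
  S = (8, 8, 8) ≠ 0, so r is not a codeword (an error is present).
Step 3: locate the error. For a single error e at position i, S_ℓ = v_i·e·α_i^ℓ, so α_err = S_1/S_0.
  S_0^{−1} = 8^{−1} = 7 (mod 11), so α_err = 8·7 = 56 ≡ 1 = α_1. Error position i = 1.
  Consistency check: S_2/S_1 = 8·7 = 56 ≡ 1 = α_err ✓ (single-error assumption holds).
Step 4: error magnitude e = S_0/v_1 = S_0·∏_{j≠1}(α_1 − α_j) = 8·6 = 48 ≡ 4 (mod 11).
Step 5: correct position 1: c_1 = r_1 − e = 6 − 4 ≡ 2 (mod 11). Hence c = [2, 6, 0, 9, 7].
  Check: interpolating c through the α_i gives m(x) = 3 + 10·x (degree < 2) with m(α_i) = c_i for every i, so c is indeed a codeword.


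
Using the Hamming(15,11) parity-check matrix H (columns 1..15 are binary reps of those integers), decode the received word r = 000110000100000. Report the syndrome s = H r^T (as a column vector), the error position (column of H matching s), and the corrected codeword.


s = (1, 0, 1, 1)^T, error position = 11, corrected codeword c = 000110000110000

Compute s = H r^T mod 2 one row at a time:
  s_1 = 0 + 0 + 1 + 0 + 0 + 0 + 0 + 0 = 1 ≡ 1 (mod 2).
  s_2 = 1 + 1 + 0 + 0 + 0 + 0 + 0 + 0 = 2 ≡ 0 (mod 2).
  s_3 = 0 + 0 + 0 + 0 + 1 + 0 + 0 + 0 = 1 ≡ 1 (mod 2).
  s_4 = 0 + 0 + 1 + 0 + 0 + 0 + 0 + 0 = 1 ≡ 1 (mod 2).
s = (1, 0, 1, 1)^T — this equals column 11 of H (binary 1011), so error is at position 11.
Correct: flip bit 11 of r = 000110000100000 to get c = 000110000110000.


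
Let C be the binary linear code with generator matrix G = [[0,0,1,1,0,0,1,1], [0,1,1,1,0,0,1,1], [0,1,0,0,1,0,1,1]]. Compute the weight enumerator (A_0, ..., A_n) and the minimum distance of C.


Weight distribution: A_0 = 1, A_1 = 1, A_3 = 2, A_4 = 3, A_5 = 1. Minimum distance d = 1.

Enumerate all 2^3 = 8 messages m ∈ F_2^3.
For each, compute codeword c = mG in F_2^8, then tally its weight.
  m = 000 → c = 00000000, weight = 0.
  m = 100 → c = 00110011, weight = 4.
  m = 010 → c = 01110011, weight = 5.
  m = 110 → c = 01000000, weight = 1.
  m = 001 → c = 01001011, weight = 4.
  m = 101 → c = 01111000, weight = 4.
  m = 011 → c = 00111000, weight = 3.
  m = 111 → c = 00001011, weight = 3.
Tally weights:
  weight 0: 1 codewords.
  weight 1: 1 codewords.
  weight 3: 2 codewords.
  weight 4: 3 codewords.
  weight 5: 1 codewords.
Minimum distance d = smallest w > 0 with A_w > 0 = 1.
Sanity: Σ A_w = 8 = 2^3 = 8 ✓.


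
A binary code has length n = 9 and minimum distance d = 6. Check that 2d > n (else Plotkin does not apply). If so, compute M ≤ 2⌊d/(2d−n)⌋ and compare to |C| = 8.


Plotkin bound M ≤ 4; given |C| = 8 > bound (violated).

Check applicability: 2d = 12, n = 9.
2d − n = 3 > 0, so Plotkin applies.
Compute d/(2d−n) = 6/3 ≈ 2.0000.
⌊d/(2d−n)⌋ = 2.
Plotkin bound: M ≤ 2·2 = 4.
Given |C| = 8, check: VIOLATED.
This |C| is above the Plotkin bound, so no binary code with n = 9, d = 6 and 8 codewords exists.


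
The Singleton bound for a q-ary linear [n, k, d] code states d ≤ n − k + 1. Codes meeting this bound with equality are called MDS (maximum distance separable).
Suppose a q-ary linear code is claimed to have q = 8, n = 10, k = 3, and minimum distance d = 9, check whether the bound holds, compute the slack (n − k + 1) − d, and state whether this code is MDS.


Singleton RHS = n − k + 1 = 8, slack = -1, bound violated (no such code; not MDS).

Singleton bound: d ≤ n − k + 1.
Here n = 10, k = 3, so n − k + 1 = 8.
Given d = 9, check d ≤ 8: NO.
Slack = (n − k + 1) − d = -1.
The slack is negative: d = 9 exceeds n − k + 1 = 8 by 1, so the Singleton bound is violated and no linear [10, 3, 9]_8 code can exist. In particular it is not MDS (MDS requires d = n − k + 1 exactly).
Description: the claimed parameters are [10, 3, 9]_8; such a code would be impossible (violates the Singleton bound).


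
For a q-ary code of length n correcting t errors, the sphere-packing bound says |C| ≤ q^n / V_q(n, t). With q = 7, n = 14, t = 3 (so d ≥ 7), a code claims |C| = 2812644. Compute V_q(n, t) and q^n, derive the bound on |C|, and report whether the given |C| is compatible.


V_q(n, t) = 81985, q^n = 678223072849, Hamming bound = 8272526, |C| = 2812644 ≤ bound (satisfied).

Step 1: Compute V_q(n, t) = Σ_{j=0}^3 C(n, j) (q−1)^j.
  j = 0: C(14,0)·(6)^0 = 1·1 = 1.
  j = 1: C(14,1)·(6)^1 = 14·6 = 84.
  j = 2: C(14,2)·(6)^2 = 91·36 = 3276.
  j = 3: C(14,3)·(6)^3 = 364·216 = 78624.
  V_q(n, t) = 1 + 84 + 3276 + 78624 = 81985.
Step 2: q^n = 7^14 = 678223072849.
Step 3: Hamming bound ⌊q^n / V_q(n,t)⌋ = ⌊678223072849/81985⌋ = 8272526.
Step 4: Compare |C| = 2812644 to 8272526: satisfied.
The claimed |C| lies below the Hamming bound.


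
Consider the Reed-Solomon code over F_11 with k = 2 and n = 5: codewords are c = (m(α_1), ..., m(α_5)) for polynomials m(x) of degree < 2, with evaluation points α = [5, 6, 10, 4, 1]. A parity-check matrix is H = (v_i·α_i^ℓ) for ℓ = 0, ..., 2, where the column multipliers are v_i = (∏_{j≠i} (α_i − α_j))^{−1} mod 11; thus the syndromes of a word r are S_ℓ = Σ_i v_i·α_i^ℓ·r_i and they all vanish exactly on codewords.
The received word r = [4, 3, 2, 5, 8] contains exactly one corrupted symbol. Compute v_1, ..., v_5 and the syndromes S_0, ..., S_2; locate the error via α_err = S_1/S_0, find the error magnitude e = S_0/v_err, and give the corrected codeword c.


S = (7, 4, 7), error at position 3, error magnitude e = 3, c = [4, 3, 10, 5, 8].

Step 1: column multipliers v_i = (∏_{j≠i}(α_i − α_j))^{−1} mod 11.
  i = 1 (α = 5): (5−6)(5−10)(5−4)(5−1) = (−1)·(−5)·1·4 = 20 ≡ 9, so v_1 = 9^{−1} = 5 (mod 11).
  i = 2 (α = 6): (6−5)(6−10)(6−4)(6−1) = 1·(−4)·2·5 = −40 ≡ 4, so v_2 = 4^{−1} = 3 (mod 11).
  i = 3 (α = 10): (10−5)(10−6)(10−4)(10−1) = 5·4·6·9 = 1080 ≡ 2, so v_3 = 2^{−1} = 6 (mod 11).
  i = 4 (α = 4): (4−5)(4−6)(4−10)(4−1) = (−1)·(−2)·(−6)·3 = −36 ≡ 8, so v_4 = 8^{−1} = 7 (mod 11).
  i = 5 (α = 1): (1−5)(1−6)(1−10)(1−4) = (−4)·(−5)·(−9)·(−3) = 540 ≡ 1, so v_5 = 1^{−1} = 1 (mod 11).
  v = [5, 3, 6, 7, 1].
Step 2: syndromes of r = [4, 3, 2, 5, 8] (all sums mod 11).
  S_0 = Σ v_i r_i = 5·4 + 3·3 + 6·2 + 7·5 + 1·8 = 84 ≡ 7.
  S_1 = Σ v_i α_i r_i = 5·5·4 + 3·6·3 + 6·10·2 + 7·4·5 + 1·1·8 = 422 ≡ 4.
  α_i^2 mod 11 = [3, 3, 1, 5, 1].
  S_2 = Σ v_i α_i^2 r_i = 5·3·4 + 3·3·3 + 6·1·2 + 7·5·5 + 1·1·8 = 282 ≡ 7.
  S = (7, 4, 7) ≠ 0, so r is not a codeword (an error is present).
Step 3: locate the error. For a single error e at position i, S_ℓ = v_i·e·α_i^ℓ, so α_err = S_1/S_0.
  S_0^{−1} = 7^{−1} = 8 (mod 11), so α_err = 4·8 = 32 ≡ 10 = α_3. Error position i = 3.
  Consistency check: S_2/S_1 = 7·3 = 21 ≡ 10 = α_err ✓ (single-error assumption holds).
Step 4: error magnitude e = S_0/v_3 = S_0·∏_{j≠3}(α_3 − α_j) = 7·2 = 14 ≡ 3 (mod 11).
Step 5: correct position 3: c_3 = r_3 − e = 2 − 3 ≡ 10 (mod 11). Hence c = [4, 3, 10, 5, 8].
  Check: interpolating c through the α_i gives m(x) = 9 + 10·x (degree < 2) with m(α_i) = c_i for every i, so c is indeed a codeword.


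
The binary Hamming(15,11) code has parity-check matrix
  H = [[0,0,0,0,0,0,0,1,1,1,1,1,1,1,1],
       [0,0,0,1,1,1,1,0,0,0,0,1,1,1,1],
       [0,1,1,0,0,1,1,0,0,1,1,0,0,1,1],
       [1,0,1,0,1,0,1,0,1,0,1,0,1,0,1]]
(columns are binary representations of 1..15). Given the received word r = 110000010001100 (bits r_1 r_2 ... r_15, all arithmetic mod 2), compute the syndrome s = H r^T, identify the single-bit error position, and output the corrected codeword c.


s = (1, 0, 1, 0)^T, error position = 10, corrected codeword c = 110000010101100

Compute s = H r^T mod 2 one row at a time:
  s_1 = 1 + 0 + 0 + 0 + 1 + 1 + 0 + 0 = 3 ≡ 1 (mod 2).
  s_2 = 0 + 0 + 0 + 0 + 1 + 1 + 0 + 0 = 2 ≡ 0 (mod 2).
  s_3 = 1 + 0 + 0 + 0 + 0 + 0 + 0 + 0 = 1 ≡ 1 (mod 2).
  s_4 = 1 + 0 + 0 + 0 + 0 + 0 + 1 + 0 = 2 ≡ 0 (mod 2).
s = (1, 0, 1, 0)^T — this equals column 10 of H (binary 1010), so error is at position 10.
Correct: flip bit 10 of r = 110000010001100 to get c = 110000010101100.


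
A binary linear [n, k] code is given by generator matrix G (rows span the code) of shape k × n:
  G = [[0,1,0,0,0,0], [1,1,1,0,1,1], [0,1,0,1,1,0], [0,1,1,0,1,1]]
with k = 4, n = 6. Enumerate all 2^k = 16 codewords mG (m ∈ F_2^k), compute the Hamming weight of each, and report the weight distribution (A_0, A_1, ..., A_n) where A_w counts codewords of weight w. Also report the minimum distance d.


Weight distribution: A_0 = 1, A_1 = 2, A_2 = 2, A_3 = 4, A_4 = 5, A_5 = 2. Minimum distance d = 1.

Enumerate all 2^4 = 16 messages m ∈ F_2^4.
For each, compute codeword c = mG in F_2^6, then tally its weight.
  m = 0000 → c = 000000, weight = 0.
  m = 1000 → c = 010000, weight = 1.
  m = 0100 → c = 111011, weight = 5.
  m = 1100 → c = 101011, weight = 4.
  m = 0010 → c = 010110, weight = 3.
  m = 1010 → c = 000110, weight = 2.
  m = 0110 → c = 101101, weight = 4.
  m = 1110 → c = 111101, weight = 5.
  m = 0001 → c = 011011, weight = 4.
  m = 1001 → c = 001011, weight = 3.
  m = 0101 → c = 100000, weight = 1.
  m = 1101 → c = 110000, weight = 2.
  m = 0011 → c = 001101, weight = 3.
  m = 1011 → c = 011101, weight = 4.
  m = 0111 → c = 110110, weight = 4.
  m = 1111 → c = 100110, weight = 3.
Tally weights:
  weight 0: 1 codewords.
  weight 1: 2 codewords.
  weight 2: 2 codewords.
  weight 3: 4 codewords.
  weight 4: 5 codewords.
  weight 5: 2 codewords.
Minimum distance d = smallest w > 0 with A_w > 0 = 1.
Sanity: Σ A_w = 16 = 2^4 = 16 ✓.


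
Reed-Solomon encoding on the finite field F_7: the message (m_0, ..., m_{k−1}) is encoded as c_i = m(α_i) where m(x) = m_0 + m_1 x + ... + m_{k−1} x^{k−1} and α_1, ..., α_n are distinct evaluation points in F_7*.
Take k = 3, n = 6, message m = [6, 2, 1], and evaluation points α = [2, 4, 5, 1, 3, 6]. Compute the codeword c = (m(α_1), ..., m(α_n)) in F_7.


c = [0, 2, 6, 2, 0, 5]

Message polynomial: m(x) = 6 + 2·x + 1·x^2 (mod 7).
For each evaluation point α_i, compute m(α_i) mod 7:
  α_1 = 2: Horner steps 1 → 4 → 0, so m(2) = 0.
  α_2 = 4: Horner steps 1 → 6 → 2, so m(4) = 2.
  α_3 = 5: Horner steps 1 → 0 → 6, so m(5) = 6.
  α_4 = 1: Horner steps 1 → 3 → 2, so m(1) = 2.
  α_5 = 3: Horner steps 1 → 5 → 0, so m(3) = 0.
  α_6 = 6: Horner steps 1 → 1 → 5, so m(6) = 5.
Codeword c = [0, 2, 6, 2, 0, 5] ∈ F_7^6.


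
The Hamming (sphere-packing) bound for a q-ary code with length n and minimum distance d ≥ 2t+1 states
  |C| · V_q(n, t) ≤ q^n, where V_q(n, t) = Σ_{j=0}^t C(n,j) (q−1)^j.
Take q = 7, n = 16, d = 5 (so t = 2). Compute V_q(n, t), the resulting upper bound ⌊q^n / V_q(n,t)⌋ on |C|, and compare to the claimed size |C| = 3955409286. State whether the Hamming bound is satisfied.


V_q(n, t) = 4417, q^n = 33232930569601, Hamming bound = 7523869270, |C| = 3955409286 ≤ bound (satisfied).

Step 1: Compute V_q(n, t) = Σ_{j=0}^2 C(n, j) (q−1)^j.
  j = 0: C(16,0)·(6)^0 = 1·1 = 1.
  j = 1: C(16,1)·(6)^1 = 16·6 = 96.
  j = 2: C(16,2)·(6)^2 = 120·36 = 4320.
  V_q(n, t) = 1 + 96 + 4320 = 4417.
Step 2: q^n = 7^16 = 33232930569601.
Step 3: Hamming bound ⌊q^n / V_q(n,t)⌋ = ⌊33232930569601/4417⌋ = 7523869270.
Step 4: Compare |C| = 3955409286 to 7523869270: satisfied.
The claimed |C| lies below the Hamming bound.


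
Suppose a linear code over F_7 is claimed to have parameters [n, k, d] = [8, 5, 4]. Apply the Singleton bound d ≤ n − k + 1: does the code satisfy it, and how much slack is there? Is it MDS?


Singleton RHS = n − k + 1 = 4, slack = 0, bound satisfied, MDS.

Singleton bound: d ≤ n − k + 1.
Here n = 8, k = 5, so n − k + 1 = 4.
Given d = 4, check d ≤ 4: YES.
Slack = (n − k + 1) − d = 0.
The code is MDS (slack = 0).
Description: the claimed parameters are [8, 5, 4]_7; such a code would be MDS (meets Singleton bound).


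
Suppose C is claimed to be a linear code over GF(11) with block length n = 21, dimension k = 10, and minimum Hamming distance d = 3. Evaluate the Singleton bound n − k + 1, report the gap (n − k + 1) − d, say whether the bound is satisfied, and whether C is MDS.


Singleton RHS = n − k + 1 = 12, slack = 9, bound satisfied, not MDS.

Singleton bound: d ≤ n − k + 1.
Here n = 21, k = 10, so n − k + 1 = 12.
Given d = 3, check d ≤ 12: YES.
Slack = (n − k + 1) − d = 9.
The code is NOT MDS (slack = 9 > 0).
Description: the claimed parameters are [21, 10, 3]_11; such a code would be non-MDS.


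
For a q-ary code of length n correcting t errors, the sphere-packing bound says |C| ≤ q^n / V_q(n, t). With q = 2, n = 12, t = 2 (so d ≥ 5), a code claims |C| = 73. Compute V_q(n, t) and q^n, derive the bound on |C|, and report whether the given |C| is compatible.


V_q(n, t) = 79, q^n = 4096, Hamming bound = 51, |C| = 73 > bound (violated).

Step 1: Compute V_q(n, t) = Σ_{j=0}^2 C(n, j) (q−1)^j.
  j = 0: C(12,0)·(1)^0 = 1·1 = 1.
  j = 1: C(12,1)·(1)^1 = 12·1 = 12.
  j = 2: C(12,2)·(1)^2 = 66·1 = 66.
  V_q(n, t) = 1 + 12 + 66 = 79.
Step 2: q^n = 2^12 = 4096.
Step 3: Hamming bound ⌊q^n / V_q(n,t)⌋ = ⌊4096/79⌋ = 51.
Step 4: Compare |C| = 73 to 51: violated.
The claimed |C| lies above the Hamming bound, so no 2-ary code of length 12 with d ≥ 5 can have 73 codewords.


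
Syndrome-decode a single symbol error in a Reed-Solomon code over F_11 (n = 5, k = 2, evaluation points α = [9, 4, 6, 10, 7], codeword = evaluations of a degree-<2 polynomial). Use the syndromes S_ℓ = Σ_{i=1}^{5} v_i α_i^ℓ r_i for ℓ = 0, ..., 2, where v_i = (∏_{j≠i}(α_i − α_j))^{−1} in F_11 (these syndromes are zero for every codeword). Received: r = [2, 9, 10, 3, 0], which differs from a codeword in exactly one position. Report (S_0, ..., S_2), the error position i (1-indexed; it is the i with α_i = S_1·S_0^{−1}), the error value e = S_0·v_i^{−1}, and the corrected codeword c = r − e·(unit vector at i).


S = (3, 1, 4), error at position 2, error magnitude e = 1, c = [2, 8, 10, 3, 0].

Step 1: column multipliers v_i = (∏_{j≠i}(α_i − α_j))^{−1} mod 11.
  i = 1 (α = 9): (9−4)(9−6)(9−10)(9−7) = 5·3·(−1)·2 = −30 ≡ 3, so v_1 = 3^{−1} = 4 (mod 11).
  i = 2 (α = 4): (4−9)(4−6)(4−10)(4−7) = (−5)·(−2)·(−6)·(−3) = 180 ≡ 4, so v_2 = 4^{−1} = 3 (mod 11).
  i = 3 (α = 6): (6−9)(6−4)(6−10)(6−7) = (−3)·2·(−4)·(−1) = −24 ≡ 9, so v_3 = 9^{−1} = 5 (mod 11).
  i = 4 (α = 10): (10−9)(10−4)(10−6)(10−7) = 1·6·4·3 = 72 ≡ 6, so v_4 = 6^{−1} = 2 (mod 11).
  i = 5 (α = 7): (7−9)(7−4)(7−6)(7−10) = (−2)·3·1·(−3) = 18 ≡ 7, so v_5 = 7^{−1} = 8 (mod 11).
  v = [4, 3, 5, 2, 8].
Step 2: syndromes of r = [2, 9, 10, 3, 0] (all sums mod 11).
  S_0 = Σ v_i r_i = 4·2 + 3·9 + 5·10 + 2·3 + 8·0 = 91 ≡ 3.
  S_1 = Σ v_i α_i r_i = 4·9·2 + 3·4·9 + 5·6·10 + 2·10·3 + 8·7·0 = 540 ≡ 1.
  α_i^2 mod 11 = [4, 5, 3, 1, 5].
  S_2 = Σ v_i α_i^2 r_i = 4·4·2 + 3·5·9 + 5·3·10 + 2·1·3 + 8·5·0 = 323 ≡ 4.
  S = (3, 1, 4) ≠ 0, so r is not a codeword (an error is present).
Step 3: locate the error. For a single error e at position i, S_ℓ = v_i·e·α_i^ℓ, so α_err = S_1/S_0.
  S_0^{−1} = 3^{−1} = 4 (mod 11), so α_err = 1·4 = 4 ≡ 4 = α_2. Error position i = 2.
  Consistency check: S_2/S_1 = 4·1 = 4 ≡ 4 = α_err ✓ (single-error assumption holds).
Step 4: error magnitude e = S_0/v_2 = S_0·∏_{j≠2}(α_2 − α_j) = 3·4 = 12 ≡ 1 (mod 11).
Step 5: correct position 2: c_2 = r_2 − e = 9 − 1 ≡ 8 (mod 11). Hence c = [2, 8, 10, 3, 0].
  Check: interpolating c through the α_i gives m(x) = 4 + 1·x (degree < 2) with m(α_i) = c_i for every i, so c is indeed a codeword.


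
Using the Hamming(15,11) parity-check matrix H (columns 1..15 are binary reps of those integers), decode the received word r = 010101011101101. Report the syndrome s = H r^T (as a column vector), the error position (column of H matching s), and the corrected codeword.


s = (0, 1, 0, 1)^T, error position = 5, corrected codeword c = 010111011101101

Compute s = H r^T mod 2 one row at a time:
  s_1 = 1 + 1 + 1 + 0 + 1 + 1 + 0 + 1 = 6 ≡ 0 (mod 2).
  s_2 = 1 + 0 + 1 + 0 + 1 + 1 + 0 + 1 = 5 ≡ 1 (mod 2).
  s_3 = 1 + 0 + 1 + 0 + 1 + 0 + 0 + 1 = 4 ≡ 0 (mod 2).
  s_4 = 0 + 0 + 0 + 0 + 1 + 0 + 1 + 1 = 3 ≡ 1 (mod 2).
s = (0, 1, 0, 1)^T — this equals column 5 of H (binary 0101), so error is at position 5.
Correct: flip bit 5 of r = 010101011101101 to get c = 010111011101101.


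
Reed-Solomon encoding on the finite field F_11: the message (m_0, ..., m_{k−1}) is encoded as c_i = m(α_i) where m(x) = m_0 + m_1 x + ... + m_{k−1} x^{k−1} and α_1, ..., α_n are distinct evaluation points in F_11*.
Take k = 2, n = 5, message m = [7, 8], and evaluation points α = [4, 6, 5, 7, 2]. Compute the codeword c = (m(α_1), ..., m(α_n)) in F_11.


c = [6, 0, 3, 8, 1]

Message polynomial: m(x) = 7 + 8·x (mod 11).
For each evaluation point α_i, compute m(α_i) mod 11:
  α_1 = 4: Horner steps 8 → 6, so m(4) = 6.
  α_2 = 6: Horner steps 8 → 0, so m(6) = 0.
  α_3 = 5: Horner steps 8 → 3, so m(5) = 3.
  α_4 = 7: Horner steps 8 → 8, so m(7) = 8.
  α_5 = 2: Horner steps 8 → 1, so m(2) = 1.
Codeword c = [6, 0, 3, 8, 1] ∈ F_11^5.


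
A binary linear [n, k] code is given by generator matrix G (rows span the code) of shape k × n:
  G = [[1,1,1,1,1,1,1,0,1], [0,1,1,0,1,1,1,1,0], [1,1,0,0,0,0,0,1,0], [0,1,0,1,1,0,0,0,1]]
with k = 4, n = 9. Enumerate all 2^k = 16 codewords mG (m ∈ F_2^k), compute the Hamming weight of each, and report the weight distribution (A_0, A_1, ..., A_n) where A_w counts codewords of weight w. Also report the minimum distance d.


Weight distribution: A_0 = 1, A_1 = 1, A_3 = 2, A_4 = 4, A_5 = 3, A_6 = 2, A_7 = 2, A_8 = 1. Minimum distance d = 1.

Enumerate all 2^4 = 16 messages m ∈ F_2^4.
For each, compute codeword c = mG in F_2^9, then tally its weight.
  m = 0000 → c = 000000000, weight = 0.
  m = 1000 → c = 111111101, weight = 8.
  m = 0100 → c = 011011110, weight = 6.
  m = 1100 → c = 100100011, weight = 4.
  m = 0010 → c = 110000010, weight = 3.
  m = 1010 → c = 001111111, weight = 7.
  m = 0110 → c = 101011100, weight = 5.
  m = 1110 → c = 010100001, weight = 3.
  m = 0001 → c = 010110001, weight = 4.
  m = 1001 → c = 101001100, weight = 4.
  m = 0101 → c = 001101111, weight = 6.
  m = 1101 → c = 110010010, weight = 4.
  m = 0011 → c = 100110011, weight = 5.
  m = 1011 → c = 011001110, weight = 5.
  m = 0111 → c = 111101101, weight = 7.
  m = 1111 → c = 000010000, weight = 1.
Tally weights:
  weight 0: 1 codewords.
  weight 1: 1 codewords.
  weight 3: 2 codewords.
  weight 4: 4 codewords.
  weight 5: 3 codewords.
  weight 6: 2 codewords.
  weight 7: 2 codewords.
  weight 8: 1 codewords.
Minimum distance d = smallest w > 0 with A_w > 0 = 1.
Sanity: Σ A_w = 16 = 2^4 = 16 ✓.


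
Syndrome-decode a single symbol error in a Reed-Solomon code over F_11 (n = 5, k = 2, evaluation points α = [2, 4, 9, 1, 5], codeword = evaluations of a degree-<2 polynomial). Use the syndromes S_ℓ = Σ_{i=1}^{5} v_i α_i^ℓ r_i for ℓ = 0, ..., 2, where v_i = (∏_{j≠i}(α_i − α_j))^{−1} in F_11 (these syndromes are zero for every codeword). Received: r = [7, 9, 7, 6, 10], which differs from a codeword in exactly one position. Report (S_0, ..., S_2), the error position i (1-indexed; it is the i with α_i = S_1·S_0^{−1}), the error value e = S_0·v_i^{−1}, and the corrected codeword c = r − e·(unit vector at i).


S = (9, 4, 3), error at position 3, error magnitude e = 4, c = [7, 9, 3, 6, 10].

Step 1: column multipliers v_i = (∏_{j≠i}(α_i − α_j))^{−1} mod 11.
  i = 1 (α = 2): (2−4)(2−9)(2−1)(2−5) = (−2)·(−7)·1·(−3) = −42 ≡ 2, so v_1 = 2^{−1} = 6 (mod 11).
  i = 2 (α = 4): (4−2)(4−9)(4−1)(4−5) = 2·(−5)·3·(−1) = 30 ≡ 8, so v_2 = 8^{−1} = 7 (mod 11).
  i = 3 (α = 9): (9−2)(9−4)(9−1)(9−5) = 7·5·8·4 = 1120 ≡ 9, so v_3 = 9^{−1} = 5 (mod 11).
  i = 4 (α = 1): (1−2)(1−4)(1−9)(1−5) = (−1)·(−3)·(−8)·(−4) = 96 ≡ 8, so v_4 = 8^{−1} = 7 (mod 11).
  i = 5 (α = 5): (5−2)(5−4)(5−9)(5−1) = 3·1·(−4)·4 = −48 ≡ 7, so v_5 = 7^{−1} = 8 (mod 11).
  v = [6, 7, 5, 7, 8].
Step 2: syndromes of r = [7, 9, 7, 6, 10] (all sums mod 11).
  S_0 = Σ v_i r_i = 6·7 + 7·9 + 5·7 + 7·6 + 8·10 = 262 ≡ 9.
  S_1 = Σ v_i α_i r_i = 6·2·7 + 7·4·9 + 5·9·7 + 7·1·6 + 8·5·10 = 1093 ≡ 4.
  α_i^2 mod 11 = [4, 5, 4, 1, 3].
  S_2 = Σ v_i α_i^2 r_i = 6·4·7 + 7·5·9 + 5·4·7 + 7·1·6 + 8·3·10 = 905 ≡ 3.
  S = (9, 4, 3) ≠ 0, so r is not a codeword (an error is present).
Step 3: locate the error. For a single error e at position i, S_ℓ = v_i·e·α_i^ℓ, so α_err = S_1/S_0.
  S_0^{−1} = 9^{−1} = 5 (mod 11), so α_err = 4·5 = 20 ≡ 9 = α_3. Error position i = 3.
  Consistency check: S_2/S_1 = 3·3 = 9 ≡ 9 = α_err ✓ (single-error assumption holds).
Step 4: error magnitude e = S_0/v_3 = S_0·∏_{j≠3}(α_3 − α_j) = 9·9 = 81 ≡ 4 (mod 11).
Step 5: correct position 3: c_3 = r_3 − e = 7 − 4 ≡ 3 (mod 11). Hence c = [7, 9, 3, 6, 10].
  Check: interpolating c through the α_i gives m(x) = 5 + 1·x (degree < 2) with m(α_i) = c_i for every i, so c is indeed a codeword.


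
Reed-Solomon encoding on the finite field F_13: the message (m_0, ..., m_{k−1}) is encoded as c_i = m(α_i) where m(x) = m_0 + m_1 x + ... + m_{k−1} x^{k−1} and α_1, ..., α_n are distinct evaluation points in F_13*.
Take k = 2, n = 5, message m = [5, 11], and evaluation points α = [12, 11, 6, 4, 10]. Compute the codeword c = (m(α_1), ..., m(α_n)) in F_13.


c = [7, 9, 6, 10, 11]

Message polynomial: m(x) = 5 + 11·x (mod 13).
For each evaluation point α_i, compute m(α_i) mod 13:
  α_1 = 12: Horner steps 11 → 7, so m(12) = 7.
  α_2 = 11: Horner steps 11 → 9, so m(11) = 9.
  α_3 = 6: Horner steps 11 → 6, so m(6) = 6.
  α_4 = 4: Horner steps 11 → 10, so m(4) = 10.
  α_5 = 10: Horner steps 11 → 11, so m(10) = 11.
Codeword c = [7, 9, 6, 10, 11] ∈ F_13^5.


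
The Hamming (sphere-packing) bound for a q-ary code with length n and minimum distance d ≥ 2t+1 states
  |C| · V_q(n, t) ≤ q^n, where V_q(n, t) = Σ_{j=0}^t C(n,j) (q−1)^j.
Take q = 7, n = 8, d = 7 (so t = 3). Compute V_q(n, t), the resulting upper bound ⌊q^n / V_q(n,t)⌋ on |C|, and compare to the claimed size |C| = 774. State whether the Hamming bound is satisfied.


V_q(n, t) = 13153, q^n = 5764801, Hamming bound = 438, |C| = 774 > bound (violated).

Step 1: Compute V_q(n, t) = Σ_{j=0}^3 C(n, j) (q−1)^j.
  j = 0: C(8,0)·(6)^0 = 1·1 = 1.
  j = 1: C(8,1)·(6)^1 = 8·6 = 48.
  j = 2: C(8,2)·(6)^2 = 28·36 = 1008.
  j = 3: C(8,3)·(6)^3 = 56·216 = 12096.
  V_q(n, t) = 1 + 48 + 1008 + 12096 = 13153.
Step 2: q^n = 7^8 = 5764801.
Step 3: Hamming bound ⌊q^n / V_q(n,t)⌋ = ⌊5764801/13153⌋ = 438.
Step 4: Compare |C| = 774 to 438: violated.
The claimed |C| lies above the Hamming bound, so no 7-ary code of length 8 with d ≥ 7 can have 774 codewords.


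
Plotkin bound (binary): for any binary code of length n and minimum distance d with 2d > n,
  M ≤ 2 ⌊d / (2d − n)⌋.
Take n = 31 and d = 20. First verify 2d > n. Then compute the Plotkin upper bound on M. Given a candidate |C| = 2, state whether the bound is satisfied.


Plotkin bound M ≤ 4; given |C| = 2 ≤ bound (satisfied).

Check applicability: 2d = 40, n = 31.
2d − n = 9 > 0, so Plotkin applies.
Compute d/(2d−n) = 20/9 ≈ 2.2222.
⌊d/(2d−n)⌋ = 2.
Plotkin bound: M ≤ 2·2 = 4.
Given |C| = 2, check: satisfied.
This |C| is below the Plotkin bound.


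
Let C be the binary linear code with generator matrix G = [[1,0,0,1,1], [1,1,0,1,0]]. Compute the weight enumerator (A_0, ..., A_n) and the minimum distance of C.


Weight distribution: A_0 = 1, A_2 = 1, A_3 = 2. Minimum distance d = 2.

Enumerate all 2^2 = 4 messages m ∈ F_2^2.
For each, compute codeword c = mG in F_2^5, then tally its weight.
  m = 00 → c = 00000, weight = 0.
  m = 10 → c = 10011, weight = 3.
  m = 01 → c = 11010, weight = 3.
  m = 11 → c = 01001, weight = 2.
Tally weights:
  weight 0: 1 codewords.
  weight 2: 1 codewords.
  weight 3: 2 codewords.
Minimum distance d = smallest w > 0 with A_w > 0 = 2.
Sanity: Σ A_w = 4 = 2^2 = 4 ✓.


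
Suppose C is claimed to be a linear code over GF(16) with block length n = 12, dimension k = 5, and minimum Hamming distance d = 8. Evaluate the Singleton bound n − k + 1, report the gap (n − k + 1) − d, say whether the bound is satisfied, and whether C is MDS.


Singleton RHS = n − k + 1 = 8, slack = 0, bound satisfied, MDS.

Singleton bound: d ≤ n − k + 1.
Here n = 12, k = 5, so n − k + 1 = 8.
Given d = 8, check d ≤ 8: YES.
Slack = (n − k + 1) − d = 0.
The code is MDS (slack = 0).
Description: the claimed parameters are [12, 5, 8]_16; such a code would be MDS (meets Singleton bound).


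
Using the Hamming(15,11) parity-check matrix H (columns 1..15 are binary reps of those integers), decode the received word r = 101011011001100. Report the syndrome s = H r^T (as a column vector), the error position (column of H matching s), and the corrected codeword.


s = (0, 0, 0, 1)^T, error position = 1, corrected codeword c = 001011011001100

Compute s = H r^T mod 2 one row at a time:
  s_1 = 1 + 1 + 0 + 0 + 1 + 1 + 0 + 0 = 4 ≡ 0 (mod 2).
  s_2 = 0 + 1 + 1 + 0 + 1 + 1 + 0 + 0 = 4 ≡ 0 (mod 2).
  s_3 = 0 + 1 + 1 + 0 + 0 + 0 + 0 + 0 = 2 ≡ 0 (mod 2).
  s_4 = 1 + 1 + 1 + 0 + 1 + 0 + 1 + 0 = 5 ≡ 1 (mod 2).
s = (0, 0, 0, 1)^T — this equals column 1 of H (binary 0001), so error is at position 1.
Correct: flip bit 1 of r = 101011011001100 to get c = 001011011001100.
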